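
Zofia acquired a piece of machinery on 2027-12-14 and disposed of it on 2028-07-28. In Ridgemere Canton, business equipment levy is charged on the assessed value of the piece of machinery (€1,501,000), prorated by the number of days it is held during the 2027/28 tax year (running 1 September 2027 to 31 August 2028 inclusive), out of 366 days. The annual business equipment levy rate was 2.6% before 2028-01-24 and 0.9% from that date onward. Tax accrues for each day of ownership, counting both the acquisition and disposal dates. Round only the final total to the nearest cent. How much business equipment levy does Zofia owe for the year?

2027-12-14 to 2028-01-23: 41 days at 2.6% → €1,501,000 × 2.6% × 41/366 = €4,371.7650
2028-01-24 to 2028-07-28: 187 days at 0.9% → €1,501,000 × 0.9% × 187/366 = €6,902.1393
Total = €11,273.9044

€11,273.90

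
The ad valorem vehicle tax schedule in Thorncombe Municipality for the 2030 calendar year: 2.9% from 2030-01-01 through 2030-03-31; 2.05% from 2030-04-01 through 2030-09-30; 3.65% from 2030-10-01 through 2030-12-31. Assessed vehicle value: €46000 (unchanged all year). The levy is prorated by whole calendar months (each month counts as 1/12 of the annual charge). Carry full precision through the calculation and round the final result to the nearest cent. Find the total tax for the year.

€1224.75

2030-01-01 to 2030-03-31: 3 months at 2.9% → €46000 × 2.9% × 3/12 = €333.5000
2030-04-01 to 2030-09-30: 6 months at 2.05% → €46000 × 2.05% × 6/12 = €471.5000
2030-10-01 to 2030-12-31: 3 months at 3.65% → €46000 × 3.65% × 3/12 = €419.7500
Total = €1224.7500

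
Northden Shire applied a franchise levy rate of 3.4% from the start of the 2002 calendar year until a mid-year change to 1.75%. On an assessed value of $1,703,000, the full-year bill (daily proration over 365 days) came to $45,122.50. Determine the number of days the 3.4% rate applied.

199 days

Let d = days at the first rate; then 365 − d days at the second rate.
$1,703,000 × [3.4%·d + 1.75%·(365−d)] / 365 = $45,122.50
Solving gives d = 199, so the new rate took effect on July 19, 2002.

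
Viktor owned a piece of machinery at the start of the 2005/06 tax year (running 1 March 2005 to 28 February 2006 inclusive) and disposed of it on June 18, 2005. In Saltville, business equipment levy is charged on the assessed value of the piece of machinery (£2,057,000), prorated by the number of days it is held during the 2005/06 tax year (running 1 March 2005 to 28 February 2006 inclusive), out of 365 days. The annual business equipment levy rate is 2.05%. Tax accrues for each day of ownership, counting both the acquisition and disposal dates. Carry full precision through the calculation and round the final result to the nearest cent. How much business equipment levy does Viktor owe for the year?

Days held (March 1 – June 18, 2005): 110 out of 365
Tax = £2,057,000 × 2.05% × 110/365 = £12,708.3151

£12,708.32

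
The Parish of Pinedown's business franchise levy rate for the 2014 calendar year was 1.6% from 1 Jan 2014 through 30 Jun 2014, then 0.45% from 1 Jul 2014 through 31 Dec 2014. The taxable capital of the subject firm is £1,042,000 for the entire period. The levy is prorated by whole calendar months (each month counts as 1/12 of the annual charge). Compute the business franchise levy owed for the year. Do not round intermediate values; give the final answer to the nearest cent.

1 Jan – 30 Jun 2014: 6 months at 1.6% → £1,042,000 × 1.6% × 6/12 = £8,336.0000
1 Jul – 31 Dec 2014: 6 months at 0.45% → £1,042,000 × 0.45% × 6/12 = £2,344.5000
Total = £10,680.5000

£10,680.50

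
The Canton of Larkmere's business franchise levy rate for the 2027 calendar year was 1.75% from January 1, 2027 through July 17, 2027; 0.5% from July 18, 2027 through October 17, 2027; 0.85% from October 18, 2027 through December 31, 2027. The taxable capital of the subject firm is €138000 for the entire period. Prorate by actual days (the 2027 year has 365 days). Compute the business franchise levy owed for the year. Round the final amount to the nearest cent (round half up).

€1725.00

January 1 – July 17, 2027: 198 days at 1.75% → €138000 × 1.75% × 198/365 = €1310.0548
July 18 – October 17, 2027: 92 days at 0.5% → €138000 × 0.5% × 92/365 = €173.9178
October 18 – December 31, 2027: 75 days at 0.85% → €138000 × 0.85% × 75/365 = €241.0274
Total = €1725.0000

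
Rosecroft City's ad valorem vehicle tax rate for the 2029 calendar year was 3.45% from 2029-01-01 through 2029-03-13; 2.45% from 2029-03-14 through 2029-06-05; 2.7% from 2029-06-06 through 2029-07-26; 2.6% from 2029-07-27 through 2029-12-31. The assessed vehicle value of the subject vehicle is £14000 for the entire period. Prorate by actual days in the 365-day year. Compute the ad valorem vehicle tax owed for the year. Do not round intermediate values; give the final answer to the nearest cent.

£384.60

2029-01-01 to 2029-03-13: 72 days at 3.45% → £14000 × 3.45% × 72/365 = £95.2767
2029-03-14 to 2029-06-05: 84 days at 2.45% → £14000 × 2.45% × 84/365 = £78.9370
2029-06-06 to 2029-07-26: 51 days at 2.7% → £14000 × 2.7% × 51/365 = £52.8164
2029-07-27 to 2029-12-31: 158 days at 2.6% → £14000 × 2.6% × 158/365 = £157.5671
Total = £384.5973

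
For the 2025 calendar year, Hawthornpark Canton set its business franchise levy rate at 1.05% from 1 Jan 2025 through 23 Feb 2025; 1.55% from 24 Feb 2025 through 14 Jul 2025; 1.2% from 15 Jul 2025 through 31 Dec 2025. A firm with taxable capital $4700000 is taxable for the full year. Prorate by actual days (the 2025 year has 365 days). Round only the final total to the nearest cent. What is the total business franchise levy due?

1 Jan – 23 Feb 2025: 54 days at 1.05% → $4700000 × 1.05% × 54/365 = $7301.0959
24 Feb – 14 Jul 2025: 141 days at 1.55% → $4700000 × 1.55% × 141/365 = $28142.0548
15 Jul – 31 Dec 2025: 170 days at 1.2% → $4700000 × 1.2% × 170/365 = $26268.4932
Total = $61711.6438

$61711.64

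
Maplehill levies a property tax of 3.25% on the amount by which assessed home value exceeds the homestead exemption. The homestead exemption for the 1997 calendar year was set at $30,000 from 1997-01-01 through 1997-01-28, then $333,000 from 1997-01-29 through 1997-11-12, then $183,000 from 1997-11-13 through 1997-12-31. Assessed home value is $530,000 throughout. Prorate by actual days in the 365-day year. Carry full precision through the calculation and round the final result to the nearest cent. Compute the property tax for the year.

$7,812.38

1997-01-01 to 1997-01-28: 28 days, exemption $30,000 → ($530,000 − $30,000) × 3.25% × 28/365 = $1,246.5753
1997-01-29 to 1997-11-12: 288 days, exemption $333,000 → ($530,000 − $333,000) × 3.25% × 288/365 = $5,051.8356
1997-11-13 to 1997-12-31: 49 days, exemption $183,000 → ($530,000 − $183,000) × 3.25% × 49/365 = $1,513.9658
Total = $7,812.3767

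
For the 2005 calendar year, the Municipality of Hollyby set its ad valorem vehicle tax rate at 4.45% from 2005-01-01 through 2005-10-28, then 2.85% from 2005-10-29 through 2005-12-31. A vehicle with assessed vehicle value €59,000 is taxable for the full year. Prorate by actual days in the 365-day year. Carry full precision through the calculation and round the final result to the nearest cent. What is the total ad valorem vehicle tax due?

2005-01-01 to 2005-10-28: 301 days at 4.45% → €59,000 × 4.45% × 301/365 = €2,165.1384
2005-10-29 to 2005-12-31: 64 days at 2.85% → €59,000 × 2.85% × 64/365 = €294.8384
Total = €2,459.9767

€2,459.98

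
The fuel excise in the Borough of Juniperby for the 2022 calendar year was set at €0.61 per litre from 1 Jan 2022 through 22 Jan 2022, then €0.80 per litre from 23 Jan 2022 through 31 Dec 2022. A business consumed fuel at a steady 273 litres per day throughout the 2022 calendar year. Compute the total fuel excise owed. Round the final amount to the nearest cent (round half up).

€78574.86

1 Jan – 22 Jan 2022: 22 days × 273 litres/day = 6,006 litres at €0.61/litre → €3663.66
23 Jan – 31 Dec 2022: 343 days × 273 litres/day = 93,639 litres at €0.80/litre → €74911.20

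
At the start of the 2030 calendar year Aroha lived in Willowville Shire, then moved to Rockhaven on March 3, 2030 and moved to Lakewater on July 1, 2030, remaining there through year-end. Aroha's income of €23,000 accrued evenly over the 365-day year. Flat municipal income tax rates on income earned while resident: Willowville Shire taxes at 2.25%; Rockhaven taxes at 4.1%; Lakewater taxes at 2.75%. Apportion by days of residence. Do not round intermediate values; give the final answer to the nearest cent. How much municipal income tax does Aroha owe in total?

Willowville Shire, January 1 – March 2, 2030: 61 days → €23,000 × 2.25% × 61/365 = €86.4863
Rockhaven, March 3 – June 30, 2030: 120 days → €23,000 × 4.1% × 120/365 = €310.0274
Lakewater, July 1 – December 31, 2030: 184 days → €23,000 × 2.75% × 184/365 = €318.8493
Total = €715.3630

€715.36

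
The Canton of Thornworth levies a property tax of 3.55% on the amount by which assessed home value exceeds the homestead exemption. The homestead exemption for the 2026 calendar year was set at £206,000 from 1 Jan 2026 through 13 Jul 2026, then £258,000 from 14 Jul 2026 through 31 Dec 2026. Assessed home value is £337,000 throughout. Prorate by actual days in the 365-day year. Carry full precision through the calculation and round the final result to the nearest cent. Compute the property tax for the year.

£3,785.66

1 Jan – 13 Jul 2026: 194 days, exemption £206,000 → (£337,000 − £206,000) × 3.55% × 194/365 = £2,471.7726
14 Jul – 31 Dec 2026: 171 days, exemption £258,000 → (£337,000 − £258,000) × 3.55% × 171/365 = £1,313.8890
Total = £3,785.6616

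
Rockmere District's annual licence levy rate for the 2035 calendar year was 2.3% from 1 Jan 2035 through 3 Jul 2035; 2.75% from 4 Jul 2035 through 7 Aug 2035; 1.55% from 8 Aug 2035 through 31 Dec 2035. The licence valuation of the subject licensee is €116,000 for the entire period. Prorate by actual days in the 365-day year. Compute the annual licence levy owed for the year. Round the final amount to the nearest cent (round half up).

1 Jan – 3 Jul 2035: 184 days at 2.3% → €116,000 × 2.3% × 184/365 = €1,344.9644
4 Jul – 7 Aug 2035: 35 days at 2.75% → €116,000 × 2.75% × 35/365 = €305.8904
8 Aug – 31 Dec 2035: 146 days at 1.55% → €116,000 × 1.55% × 146/365 = €719.2000
Total = €2,370.0548

€2,370.05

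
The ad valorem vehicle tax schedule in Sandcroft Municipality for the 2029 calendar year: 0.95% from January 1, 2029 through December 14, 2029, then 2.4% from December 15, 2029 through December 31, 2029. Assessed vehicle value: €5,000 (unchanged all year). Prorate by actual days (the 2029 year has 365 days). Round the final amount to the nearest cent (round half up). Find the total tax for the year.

€50.88

January 1 – December 14, 2029: 348 days at 0.95% → €5,000 × 0.95% × 348/365 = €45.2877
December 15 – December 31, 2029: 17 days at 2.4% → €5,000 × 2.4% × 17/365 = €5.5890
Total = €50.8767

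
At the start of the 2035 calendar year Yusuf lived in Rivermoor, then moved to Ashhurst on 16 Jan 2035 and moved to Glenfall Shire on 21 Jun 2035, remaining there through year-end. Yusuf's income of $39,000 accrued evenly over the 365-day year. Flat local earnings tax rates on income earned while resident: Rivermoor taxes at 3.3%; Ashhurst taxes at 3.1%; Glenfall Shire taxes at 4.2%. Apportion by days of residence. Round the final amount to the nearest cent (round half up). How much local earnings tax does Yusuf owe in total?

Rivermoor, 1 Jan – 15 Jan 2035: 15 days → $39,000 × 3.3% × 15/365 = $52.8904
Ashhurst, 16 Jan – 20 Jun 2035: 156 days → $39,000 × 3.1% × 156/365 = $516.7233
Glenfall Shire, 21 Jun – 31 Dec 2035: 194 days → $39,000 × 4.2% × 194/365 = $870.6082
Total = $1,440.2219

$1,440.22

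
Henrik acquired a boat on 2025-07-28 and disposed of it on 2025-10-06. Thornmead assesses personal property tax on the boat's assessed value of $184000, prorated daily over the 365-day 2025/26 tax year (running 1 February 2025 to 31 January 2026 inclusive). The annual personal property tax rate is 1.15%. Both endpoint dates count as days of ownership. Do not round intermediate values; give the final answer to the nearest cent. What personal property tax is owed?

$411.61

Days held (2025-07-28 to 2025-10-06): 71 out of 365
Tax = $184000 × 1.15% × 71/365 = $411.6055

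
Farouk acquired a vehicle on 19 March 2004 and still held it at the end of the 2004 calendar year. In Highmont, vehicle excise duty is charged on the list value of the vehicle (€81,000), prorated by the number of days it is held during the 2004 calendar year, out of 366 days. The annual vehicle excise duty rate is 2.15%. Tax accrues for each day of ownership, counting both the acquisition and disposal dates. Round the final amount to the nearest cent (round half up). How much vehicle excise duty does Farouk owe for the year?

Days held (19 March – 31 December 2004): 288 out of 366
Tax = €81,000 × 2.15% × 288/366 = €1,370.3607

€1,370.36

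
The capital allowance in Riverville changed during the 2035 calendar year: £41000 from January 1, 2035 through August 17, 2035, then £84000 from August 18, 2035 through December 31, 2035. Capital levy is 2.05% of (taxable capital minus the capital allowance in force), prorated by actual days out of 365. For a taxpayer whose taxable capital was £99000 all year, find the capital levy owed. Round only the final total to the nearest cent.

£860.55

January 1 – August 17, 2035: 229 days, exemption £41000 → (£99000 − £41000) × 2.05% × 229/365 = £745.9753
August 18 – December 31, 2035: 136 days, exemption £84000 → (£99000 − £84000) × 2.05% × 136/365 = £114.5753
Total = £860.5507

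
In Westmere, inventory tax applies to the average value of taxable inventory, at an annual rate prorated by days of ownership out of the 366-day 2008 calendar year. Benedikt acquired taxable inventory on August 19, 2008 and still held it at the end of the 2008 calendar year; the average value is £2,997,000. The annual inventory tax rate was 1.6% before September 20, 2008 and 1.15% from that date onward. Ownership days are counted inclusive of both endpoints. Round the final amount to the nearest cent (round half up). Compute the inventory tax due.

August 19 – September 19, 2008: 32 days at 1.6% → £2,997,000 × 1.6% × 32/366 = £4,192.5246
September 20 – December 31, 2008: 103 days at 1.15% → £2,997,000 × 1.15% × 103/366 = £9,699.3074
Total = £13,891.8320

£13,891.83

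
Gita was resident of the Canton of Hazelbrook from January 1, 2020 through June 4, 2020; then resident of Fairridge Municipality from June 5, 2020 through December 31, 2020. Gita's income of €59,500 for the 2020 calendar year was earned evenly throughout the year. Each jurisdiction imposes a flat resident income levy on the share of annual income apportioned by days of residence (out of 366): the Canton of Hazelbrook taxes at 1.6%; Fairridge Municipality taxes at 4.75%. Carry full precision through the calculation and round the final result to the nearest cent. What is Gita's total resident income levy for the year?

€2,027.39

The Canton of Hazelbrook, January 1 – June 4, 2020: 156 days → €59,500 × 1.6% × 156/366 = €405.7705
Fairridge Municipality, June 5 – December 31, 2020: 210 days → €59,500 × 4.75% × 210/366 = €1,621.6189
Total = €2,027.3893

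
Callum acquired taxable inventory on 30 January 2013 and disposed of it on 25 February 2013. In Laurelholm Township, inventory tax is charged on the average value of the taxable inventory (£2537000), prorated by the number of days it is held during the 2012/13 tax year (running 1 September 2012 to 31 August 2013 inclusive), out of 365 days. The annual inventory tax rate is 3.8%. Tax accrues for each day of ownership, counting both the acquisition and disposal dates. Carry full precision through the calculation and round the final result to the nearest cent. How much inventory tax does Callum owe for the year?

£7131.40

Days held (30 January – 25 February 2013): 27 out of 365
Tax = £2537000 × 3.8% × 27/365 = £7131.4027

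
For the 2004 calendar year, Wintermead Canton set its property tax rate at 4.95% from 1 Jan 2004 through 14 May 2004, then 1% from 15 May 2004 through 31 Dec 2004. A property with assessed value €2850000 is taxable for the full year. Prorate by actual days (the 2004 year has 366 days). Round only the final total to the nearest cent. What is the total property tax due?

€70023.57

1 Jan – 14 May 2004: 135 days at 4.95% → €2850000 × 4.95% × 135/366 = €52035.8607
15 May – 31 Dec 2004: 231 days at 1% → €2850000 × 1% × 231/366 = €17987.7049
Total = €70023.5656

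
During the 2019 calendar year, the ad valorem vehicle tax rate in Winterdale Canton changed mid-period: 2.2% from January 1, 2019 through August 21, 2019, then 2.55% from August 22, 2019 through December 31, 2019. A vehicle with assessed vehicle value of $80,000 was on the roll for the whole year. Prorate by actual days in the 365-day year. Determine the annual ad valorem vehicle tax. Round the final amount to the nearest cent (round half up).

January 1 – August 21, 2019: 233 days at 2.2% → $80,000 × 2.2% × 233/365 = $1,123.5068
August 22 – December 31, 2019: 132 days at 2.55% → $80,000 × 2.55% × 132/365 = $737.7534
Total = $1,861.2603

$1,861.26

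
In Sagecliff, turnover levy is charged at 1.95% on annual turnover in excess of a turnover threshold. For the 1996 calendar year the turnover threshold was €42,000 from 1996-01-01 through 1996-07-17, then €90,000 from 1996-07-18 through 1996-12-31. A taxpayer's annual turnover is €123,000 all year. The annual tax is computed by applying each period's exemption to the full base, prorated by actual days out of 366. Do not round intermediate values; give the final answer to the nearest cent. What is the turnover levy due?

1996-01-01 to 1996-07-17: 199 days, exemption €42,000 → (€123,000 − €42,000) × 1.95% × 199/366 = €858.7992
1996-07-18 to 1996-12-31: 167 days, exemption €90,000 → (€123,000 − €90,000) × 1.95% × 167/366 = €293.6189
Total = €1,152.4180

€1,152.42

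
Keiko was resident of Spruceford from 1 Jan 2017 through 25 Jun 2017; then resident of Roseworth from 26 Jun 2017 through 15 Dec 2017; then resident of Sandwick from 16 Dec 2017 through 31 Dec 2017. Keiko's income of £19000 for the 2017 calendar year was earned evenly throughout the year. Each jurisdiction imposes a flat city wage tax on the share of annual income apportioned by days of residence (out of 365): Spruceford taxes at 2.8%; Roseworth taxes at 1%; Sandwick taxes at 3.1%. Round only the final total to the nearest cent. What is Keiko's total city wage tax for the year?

£372.40

Spruceford, 1 Jan – 25 Jun 2017: 176 days → £19000 × 2.8% × 176/365 = £256.5260
Roseworth, 26 Jun – 15 Dec 2017: 173 days → £19000 × 1% × 173/365 = £90.0548
Sandwick, 16 Dec – 31 Dec 2017: 16 days → £19000 × 3.1% × 16/365 = £25.8192
Total = £372.4000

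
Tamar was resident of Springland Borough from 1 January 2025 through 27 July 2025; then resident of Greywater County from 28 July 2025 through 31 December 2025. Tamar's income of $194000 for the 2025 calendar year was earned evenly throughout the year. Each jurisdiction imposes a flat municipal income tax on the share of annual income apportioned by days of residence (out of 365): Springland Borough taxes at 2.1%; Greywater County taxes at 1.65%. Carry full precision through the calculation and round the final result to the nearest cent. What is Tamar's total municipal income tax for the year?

$3698.49

Springland Borough, 1 January – 27 July 2025: 208 days → $194000 × 2.1% × 208/365 = $2321.6219
Greywater County, 28 July – 31 December 2025: 157 days → $194000 × 1.65% × 157/365 = $1376.8685
Total = $3698.4904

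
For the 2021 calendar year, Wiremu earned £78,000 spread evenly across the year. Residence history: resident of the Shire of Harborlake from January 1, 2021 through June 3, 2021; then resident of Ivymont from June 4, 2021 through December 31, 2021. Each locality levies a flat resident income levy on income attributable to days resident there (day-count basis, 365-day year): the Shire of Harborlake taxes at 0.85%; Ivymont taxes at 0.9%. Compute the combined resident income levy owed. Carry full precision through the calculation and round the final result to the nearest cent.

The Shire of Harborlake, January 1 – June 3, 2021: 154 days → £78,000 × 0.85% × 154/365 = £279.7315
Ivymont, June 4 – December 31, 2021: 211 days → £78,000 × 0.9% × 211/365 = £405.8137
Total = £685.5452

£685.55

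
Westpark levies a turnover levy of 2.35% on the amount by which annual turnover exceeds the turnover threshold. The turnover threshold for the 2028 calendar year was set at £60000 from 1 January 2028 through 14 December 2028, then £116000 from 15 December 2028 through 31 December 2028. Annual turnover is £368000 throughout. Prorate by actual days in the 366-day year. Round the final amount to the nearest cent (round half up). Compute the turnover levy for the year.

1 January – 14 December 2028: 349 days, exemption £60000 → (£368000 − £60000) × 2.35% × 349/366 = £6901.8087
15 December – 31 December 2028: 17 days, exemption £116000 → (£368000 − £116000) × 2.35% × 17/366 = £275.0656
Total = £7176.8743

£7176.87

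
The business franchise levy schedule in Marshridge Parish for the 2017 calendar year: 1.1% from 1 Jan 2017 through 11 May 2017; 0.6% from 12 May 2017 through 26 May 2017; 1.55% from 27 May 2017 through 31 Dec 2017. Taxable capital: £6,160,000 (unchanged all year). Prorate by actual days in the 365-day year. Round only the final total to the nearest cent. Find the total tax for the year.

£83,126.25

1 Jan – 11 May 2017: 131 days at 1.1% → £6,160,000 × 1.1% × 131/365 = £24,319.3425
12 May – 26 May 2017: 15 days at 0.6% → £6,160,000 × 0.6% × 15/365 = £1,518.9041
27 May – 31 Dec 2017: 219 days at 1.55% → £6,160,000 × 1.55% × 219/365 = £57,288.0000
Total = £83,126.2466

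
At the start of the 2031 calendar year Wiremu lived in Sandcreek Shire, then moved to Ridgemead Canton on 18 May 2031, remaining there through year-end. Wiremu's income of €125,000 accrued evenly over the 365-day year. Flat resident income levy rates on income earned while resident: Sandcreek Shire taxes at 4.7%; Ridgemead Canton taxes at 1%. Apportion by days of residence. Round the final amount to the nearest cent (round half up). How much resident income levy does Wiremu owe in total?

€2,985.96

Sandcreek Shire, 1 January – 17 May 2031: 137 days → €125,000 × 4.7% × 137/365 = €2,205.1370
Ridgemead Canton, 18 May – 31 December 2031: 228 days → €125,000 × 1% × 228/365 = €780.8219
Total = €2,985.9589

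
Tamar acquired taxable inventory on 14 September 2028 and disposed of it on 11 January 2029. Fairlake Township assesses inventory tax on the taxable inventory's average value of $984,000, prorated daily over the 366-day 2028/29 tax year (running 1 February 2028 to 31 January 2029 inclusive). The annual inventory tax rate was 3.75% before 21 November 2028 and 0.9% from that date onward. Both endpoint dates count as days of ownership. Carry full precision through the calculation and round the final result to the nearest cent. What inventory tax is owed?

$8,113.97

14 September – 20 November 2028: 68 days at 3.75% → $984,000 × 3.75% × 68/366 = $6,855.7377
21 November 2028 – 11 January 2029: 52 days at 0.9% → $984,000 × 0.9% × 52/366 = $1,258.2295
Total = $8,113.9672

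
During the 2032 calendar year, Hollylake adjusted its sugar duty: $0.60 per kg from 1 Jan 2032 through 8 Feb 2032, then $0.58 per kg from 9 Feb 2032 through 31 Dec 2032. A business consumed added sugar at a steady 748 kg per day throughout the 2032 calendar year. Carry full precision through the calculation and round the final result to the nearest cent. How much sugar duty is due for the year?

$159,368.88

1 Jan – 8 Feb 2032: 39 days × 748 kg/day = 29,172 kg at $0.60/kg → $17,503.20
9 Feb – 31 Dec 2032: 327 days × 748 kg/day = 244,596 kg at $0.58/kg → $141,865.68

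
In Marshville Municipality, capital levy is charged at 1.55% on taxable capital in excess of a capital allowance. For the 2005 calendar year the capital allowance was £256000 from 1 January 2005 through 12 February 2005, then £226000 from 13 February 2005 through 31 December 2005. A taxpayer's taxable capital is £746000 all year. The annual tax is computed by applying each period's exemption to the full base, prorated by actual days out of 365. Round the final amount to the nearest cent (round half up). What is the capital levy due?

1 January – 12 February 2005: 43 days, exemption £256000 → (£746000 − £256000) × 1.55% × 43/365 = £894.7534
13 February – 31 December 2005: 322 days, exemption £226000 → (£746000 − £226000) × 1.55% × 322/365 = £7110.4658
Total = £8005.2192

£8005.22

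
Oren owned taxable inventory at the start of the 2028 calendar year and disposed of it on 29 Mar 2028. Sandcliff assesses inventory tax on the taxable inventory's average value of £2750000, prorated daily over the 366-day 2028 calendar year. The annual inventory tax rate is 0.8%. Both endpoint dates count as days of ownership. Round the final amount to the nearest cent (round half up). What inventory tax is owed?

Days held (1 Jan – 29 Mar 2028): 89 out of 366
Tax = £2750000 × 0.8% × 89/366 = £5349.7268

£5349.73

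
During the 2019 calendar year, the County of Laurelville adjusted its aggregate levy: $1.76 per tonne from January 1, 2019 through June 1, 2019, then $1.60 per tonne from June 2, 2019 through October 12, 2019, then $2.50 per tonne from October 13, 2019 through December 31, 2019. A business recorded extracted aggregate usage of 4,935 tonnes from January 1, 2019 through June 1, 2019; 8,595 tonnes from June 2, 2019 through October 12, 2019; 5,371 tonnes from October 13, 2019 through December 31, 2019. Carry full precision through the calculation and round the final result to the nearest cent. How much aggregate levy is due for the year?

$35,865.10

January 1 – June 1, 2019: 4,935 tonnes at $1.76/tonne → $8,685.60
June 2 – October 12, 2019: 8,595 tonnes at $1.60/tonne → $13,752.00
October 13 – December 31, 2019: 5,371 tonnes at $2.50/tonne → $13,427.50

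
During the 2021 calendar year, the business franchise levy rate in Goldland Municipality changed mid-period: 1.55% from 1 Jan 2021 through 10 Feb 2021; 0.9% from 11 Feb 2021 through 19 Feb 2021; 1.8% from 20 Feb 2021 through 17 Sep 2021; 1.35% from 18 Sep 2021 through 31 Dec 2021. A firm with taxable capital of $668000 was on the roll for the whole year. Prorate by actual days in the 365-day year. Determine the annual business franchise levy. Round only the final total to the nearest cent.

1 Jan – 10 Feb 2021: 41 days at 1.55% → $668000 × 1.55% × 41/365 = $1163.0521
11 Feb – 19 Feb 2021: 9 days at 0.9% → $668000 × 0.9% × 9/365 = $148.2411
20 Feb – 17 Sep 2021: 210 days at 1.8% → $668000 × 1.8% × 210/365 = $6917.9178
18 Sep – 31 Dec 2021: 105 days at 1.35% → $668000 × 1.35% × 105/365 = $2594.2192
Total = $10823.4301

$10823.43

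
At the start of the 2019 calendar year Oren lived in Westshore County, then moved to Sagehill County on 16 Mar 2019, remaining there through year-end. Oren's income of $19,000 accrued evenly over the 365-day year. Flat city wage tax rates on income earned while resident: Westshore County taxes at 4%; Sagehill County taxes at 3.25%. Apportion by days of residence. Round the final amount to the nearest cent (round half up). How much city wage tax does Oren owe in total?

$646.39

Westshore County, 1 Jan – 15 Mar 2019: 74 days → $19,000 × 4% × 74/365 = $154.0822
Sagehill County, 16 Mar – 31 Dec 2019: 291 days → $19,000 × 3.25% × 291/365 = $492.3082
Total = $646.3904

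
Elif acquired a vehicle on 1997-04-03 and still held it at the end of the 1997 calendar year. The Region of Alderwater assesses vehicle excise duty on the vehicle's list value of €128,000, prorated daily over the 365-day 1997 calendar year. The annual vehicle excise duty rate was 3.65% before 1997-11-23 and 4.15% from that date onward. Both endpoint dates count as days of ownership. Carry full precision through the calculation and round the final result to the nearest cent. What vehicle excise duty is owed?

1997-04-03 to 1997-11-22: 234 days at 3.65% → €128,000 × 3.65% × 234/365 = €2,995.2000
1997-11-23 to 1997-12-31: 39 days at 4.15% → €128,000 × 4.15% × 39/365 = €567.5836
Total = €3,562.7836

€3,562.78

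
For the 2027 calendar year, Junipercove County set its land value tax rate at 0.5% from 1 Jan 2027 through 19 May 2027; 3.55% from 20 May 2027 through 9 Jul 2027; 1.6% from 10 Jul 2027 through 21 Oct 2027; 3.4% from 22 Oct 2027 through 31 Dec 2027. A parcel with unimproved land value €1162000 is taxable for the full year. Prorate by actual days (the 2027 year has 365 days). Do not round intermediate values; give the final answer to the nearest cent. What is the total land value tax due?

€20958.98

1 Jan – 19 May 2027: 139 days at 0.5% → €1162000 × 0.5% × 139/365 = €2212.5753
20 May – 9 Jul 2027: 51 days at 3.55% → €1162000 × 3.55% × 51/365 = €5763.8384
10 Jul – 21 Oct 2027: 104 days at 1.6% → €1162000 × 1.6% × 104/365 = €5297.4466
22 Oct – 31 Dec 2027: 71 days at 3.4% → €1162000 × 3.4% × 71/365 = €7685.1178
Total = €20958.9781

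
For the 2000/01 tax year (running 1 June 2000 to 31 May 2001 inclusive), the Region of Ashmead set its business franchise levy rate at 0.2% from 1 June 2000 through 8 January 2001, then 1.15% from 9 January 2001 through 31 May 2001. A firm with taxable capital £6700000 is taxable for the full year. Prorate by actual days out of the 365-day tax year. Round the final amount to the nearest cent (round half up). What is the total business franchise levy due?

£38336.85

1 June 2000 – 8 January 2001: 222 days at 0.2% → £6700000 × 0.2% × 222/365 = £8150.1370
9 January – 31 May 2001: 143 days at 1.15% → £6700000 × 1.15% × 143/365 = £30186.7123
Total = £38336.8493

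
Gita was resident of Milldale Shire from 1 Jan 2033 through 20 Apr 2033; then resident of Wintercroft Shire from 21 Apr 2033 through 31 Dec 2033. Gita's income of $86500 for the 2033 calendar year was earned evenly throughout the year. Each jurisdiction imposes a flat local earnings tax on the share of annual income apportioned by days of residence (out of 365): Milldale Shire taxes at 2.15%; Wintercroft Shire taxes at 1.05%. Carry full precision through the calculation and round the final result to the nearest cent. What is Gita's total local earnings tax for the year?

Milldale Shire, 1 Jan – 20 Apr 2033: 110 days → $86500 × 2.15% × 110/365 = $560.4726
Wintercroft Shire, 21 Apr – 31 Dec 2033: 255 days → $86500 × 1.05% × 255/365 = $634.5308
Total = $1195.0034

$1195.00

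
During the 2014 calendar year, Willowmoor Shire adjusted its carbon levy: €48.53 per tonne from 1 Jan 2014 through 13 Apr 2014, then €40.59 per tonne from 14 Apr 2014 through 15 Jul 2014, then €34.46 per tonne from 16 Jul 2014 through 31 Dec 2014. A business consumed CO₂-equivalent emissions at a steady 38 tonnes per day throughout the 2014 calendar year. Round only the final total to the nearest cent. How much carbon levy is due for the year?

1 Jan – 13 Apr 2014: 103 days × 38 tonnes/day = 3,914 tonnes at €48.53/tonne → €189946.42
14 Apr – 15 Jul 2014: 93 days × 38 tonnes/day = 3,534 tonnes at €40.59/tonne → €143445.06
16 Jul – 31 Dec 2014: 169 days × 38 tonnes/day = 6,422 tonnes at €34.46/tonne → €221302.12

€554693.60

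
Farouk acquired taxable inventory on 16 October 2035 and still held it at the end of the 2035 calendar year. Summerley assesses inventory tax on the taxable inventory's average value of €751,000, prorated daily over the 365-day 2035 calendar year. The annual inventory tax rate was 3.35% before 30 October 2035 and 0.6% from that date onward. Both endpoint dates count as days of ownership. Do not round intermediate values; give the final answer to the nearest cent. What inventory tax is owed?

16 October – 29 October 2035: 14 days at 3.35% → €751,000 × 3.35% × 14/365 = €964.9836
30 October – 31 December 2035: 63 days at 0.6% → €751,000 × 0.6% × 63/365 = €777.7479
Total = €1,742.7315

€1,742.73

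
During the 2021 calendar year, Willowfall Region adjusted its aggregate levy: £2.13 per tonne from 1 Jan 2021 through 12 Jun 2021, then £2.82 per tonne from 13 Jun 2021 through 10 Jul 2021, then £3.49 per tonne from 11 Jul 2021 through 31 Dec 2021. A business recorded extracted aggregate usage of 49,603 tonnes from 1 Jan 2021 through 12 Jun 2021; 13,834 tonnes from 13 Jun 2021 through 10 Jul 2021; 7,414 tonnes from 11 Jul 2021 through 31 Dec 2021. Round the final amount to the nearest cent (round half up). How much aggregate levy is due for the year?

1 Jan – 12 Jun 2021: 49,603 tonnes at £2.13/tonne → £105,654.39
13 Jun – 10 Jul 2021: 13,834 tonnes at £2.82/tonne → £39,011.88
11 Jul – 31 Dec 2021: 7,414 tonnes at £3.49/tonne → £25,874.86

£170,541.13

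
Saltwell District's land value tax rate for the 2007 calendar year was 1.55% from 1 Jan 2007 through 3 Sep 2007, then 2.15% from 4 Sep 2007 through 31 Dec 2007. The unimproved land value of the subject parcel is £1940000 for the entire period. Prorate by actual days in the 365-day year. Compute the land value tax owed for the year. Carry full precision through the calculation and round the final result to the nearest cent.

£33864.96

1 Jan – 3 Sep 2007: 246 days at 1.55% → £1940000 × 1.55% × 246/365 = £20266.3562
4 Sep – 31 Dec 2007: 119 days at 2.15% → £1940000 × 2.15% × 119/365 = £13598.6027
Total = £33864.9589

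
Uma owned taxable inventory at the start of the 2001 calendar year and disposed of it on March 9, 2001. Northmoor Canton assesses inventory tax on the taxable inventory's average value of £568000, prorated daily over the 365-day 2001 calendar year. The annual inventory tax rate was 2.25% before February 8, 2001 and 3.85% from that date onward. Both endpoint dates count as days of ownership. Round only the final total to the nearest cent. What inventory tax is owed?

£3127.89

January 1 – February 7, 2001: 38 days at 2.25% → £568000 × 2.25% × 38/365 = £1330.5205
February 8 – March 9, 2001: 30 days at 3.85% → £568000 × 3.85% × 30/365 = £1797.3699
Total = £3127.8904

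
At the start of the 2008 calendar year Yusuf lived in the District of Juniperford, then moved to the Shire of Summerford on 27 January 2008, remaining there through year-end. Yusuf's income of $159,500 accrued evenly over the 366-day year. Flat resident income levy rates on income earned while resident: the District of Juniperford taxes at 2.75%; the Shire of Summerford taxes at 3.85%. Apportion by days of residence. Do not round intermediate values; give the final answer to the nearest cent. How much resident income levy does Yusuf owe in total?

The District of Juniperford, 1 January – 26 January 2008: 26 days → $159,500 × 2.75% × 26/366 = $311.5915
The Shire of Summerford, 27 January – 31 December 2008: 340 days → $159,500 × 3.85% × 340/366 = $5,704.5219
Total = $6,016.1134

$6,016.11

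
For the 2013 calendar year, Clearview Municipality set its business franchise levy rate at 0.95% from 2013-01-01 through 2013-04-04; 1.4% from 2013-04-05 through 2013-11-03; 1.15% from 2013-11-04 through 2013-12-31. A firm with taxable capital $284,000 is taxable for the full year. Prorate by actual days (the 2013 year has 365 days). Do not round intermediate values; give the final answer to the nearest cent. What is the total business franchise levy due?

2013-01-01 to 2013-04-04: 94 days at 0.95% → $284,000 × 0.95% × 94/365 = $694.8274
2013-04-05 to 2013-11-03: 213 days at 1.4% → $284,000 × 1.4% × 213/365 = $2,320.2411
2013-11-04 to 2013-12-31: 58 days at 1.15% → $284,000 × 1.15% × 58/365 = $518.9808
Total = $3,534.0493

$3,534.05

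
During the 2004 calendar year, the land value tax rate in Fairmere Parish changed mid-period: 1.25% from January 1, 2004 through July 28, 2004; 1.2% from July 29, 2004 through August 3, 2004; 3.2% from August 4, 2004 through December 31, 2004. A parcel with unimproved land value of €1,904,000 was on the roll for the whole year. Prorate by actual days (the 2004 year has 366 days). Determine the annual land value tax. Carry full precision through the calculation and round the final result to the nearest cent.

€39,000.79

January 1 – July 28, 2004: 210 days at 1.25% → €1,904,000 × 1.25% × 210/366 = €13,655.7377
July 29 – August 3, 2004: 6 days at 1.2% → €1,904,000 × 1.2% × 6/366 = €374.5574
August 4 – December 31, 2004: 150 days at 3.2% → €1,904,000 × 3.2% × 150/366 = €24,970.4918
Total = €39,000.7869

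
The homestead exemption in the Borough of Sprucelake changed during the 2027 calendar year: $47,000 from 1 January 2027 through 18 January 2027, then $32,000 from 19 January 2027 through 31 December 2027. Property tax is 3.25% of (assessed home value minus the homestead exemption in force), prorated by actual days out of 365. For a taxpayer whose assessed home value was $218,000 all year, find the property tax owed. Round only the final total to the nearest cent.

$6,020.96

1 January – 18 January 2027: 18 days, exemption $47,000 → ($218,000 − $47,000) × 3.25% × 18/365 = $274.0685
19 January – 31 December 2027: 347 days, exemption $32,000 → ($218,000 − $32,000) × 3.25% × 347/365 = $5,746.8904
Total = $6,020.9589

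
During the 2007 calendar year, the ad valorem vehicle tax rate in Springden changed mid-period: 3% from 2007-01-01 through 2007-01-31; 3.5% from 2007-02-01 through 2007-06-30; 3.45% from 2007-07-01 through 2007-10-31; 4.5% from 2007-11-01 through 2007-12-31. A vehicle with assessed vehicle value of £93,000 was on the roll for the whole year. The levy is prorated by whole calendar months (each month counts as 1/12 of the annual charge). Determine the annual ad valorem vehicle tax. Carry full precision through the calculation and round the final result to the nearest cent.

2007-01-01 to 2007-01-31: 1 month at 3% → £93,000 × 3% × 1/12 = £232.5000
2007-02-01 to 2007-06-30: 5 months at 3.5% → £93,000 × 3.5% × 5/12 = £1,356.2500
2007-07-01 to 2007-10-31: 4 months at 3.45% → £93,000 × 3.45% × 4/12 = £1,069.5000
2007-11-01 to 2007-12-31: 2 months at 4.5% → £93,000 × 4.5% × 2/12 = £697.5000
Total = £3,355.7500

£3,355.75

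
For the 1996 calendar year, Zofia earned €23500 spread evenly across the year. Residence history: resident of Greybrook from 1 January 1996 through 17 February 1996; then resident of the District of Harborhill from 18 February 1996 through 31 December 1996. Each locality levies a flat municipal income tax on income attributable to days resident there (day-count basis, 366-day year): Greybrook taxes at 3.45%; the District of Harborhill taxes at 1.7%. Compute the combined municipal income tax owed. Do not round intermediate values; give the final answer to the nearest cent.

Greybrook, 1 January – 17 February 1996: 48 days → €23500 × 3.45% × 48/366 = €106.3279
The District of Harborhill, 18 February – 31 December 1996: 318 days → €23500 × 1.7% × 318/366 = €347.1066
Total = €453.4344

€453.43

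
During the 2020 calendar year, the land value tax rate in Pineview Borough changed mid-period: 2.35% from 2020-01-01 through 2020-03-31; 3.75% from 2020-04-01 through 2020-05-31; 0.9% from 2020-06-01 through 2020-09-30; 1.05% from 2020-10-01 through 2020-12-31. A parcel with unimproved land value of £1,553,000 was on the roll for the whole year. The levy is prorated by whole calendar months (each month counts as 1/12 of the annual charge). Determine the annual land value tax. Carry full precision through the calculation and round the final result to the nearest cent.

£27,565.75

2020-01-01 to 2020-03-31: 3 months at 2.35% → £1,553,000 × 2.35% × 3/12 = £9,123.8750
2020-04-01 to 2020-05-31: 2 months at 3.75% → £1,553,000 × 3.75% × 2/12 = £9,706.2500
2020-06-01 to 2020-09-30: 4 months at 0.9% → £1,553,000 × 0.9% × 4/12 = £4,659.0000
2020-10-01 to 2020-12-31: 3 months at 1.05% → £1,553,000 × 1.05% × 3/12 = £4,076.6250
Total = £27,565.7500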